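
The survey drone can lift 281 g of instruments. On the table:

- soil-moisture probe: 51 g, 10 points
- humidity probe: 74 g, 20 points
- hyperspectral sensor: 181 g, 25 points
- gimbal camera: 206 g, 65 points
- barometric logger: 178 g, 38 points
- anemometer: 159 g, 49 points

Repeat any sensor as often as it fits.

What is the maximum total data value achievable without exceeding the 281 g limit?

85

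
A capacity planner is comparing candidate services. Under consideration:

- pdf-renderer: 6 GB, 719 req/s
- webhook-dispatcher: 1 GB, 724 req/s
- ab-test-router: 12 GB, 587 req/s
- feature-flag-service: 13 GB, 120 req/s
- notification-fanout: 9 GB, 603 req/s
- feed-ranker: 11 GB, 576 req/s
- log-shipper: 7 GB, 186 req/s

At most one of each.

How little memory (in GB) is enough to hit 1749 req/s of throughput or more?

16

Minimise GB subject to total throughput ≥ 1749.
pdf-renderer + webhook-dispatcher + notification-fanout reaches 2046 using 16 GB.
No combination under 16 GB hits 1749.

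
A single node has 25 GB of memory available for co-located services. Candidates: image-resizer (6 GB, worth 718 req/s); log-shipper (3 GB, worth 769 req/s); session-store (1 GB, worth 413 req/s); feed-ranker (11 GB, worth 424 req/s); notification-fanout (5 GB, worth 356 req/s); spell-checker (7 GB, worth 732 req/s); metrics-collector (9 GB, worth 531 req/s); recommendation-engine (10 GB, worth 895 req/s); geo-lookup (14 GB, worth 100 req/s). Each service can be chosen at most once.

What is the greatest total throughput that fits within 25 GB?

3151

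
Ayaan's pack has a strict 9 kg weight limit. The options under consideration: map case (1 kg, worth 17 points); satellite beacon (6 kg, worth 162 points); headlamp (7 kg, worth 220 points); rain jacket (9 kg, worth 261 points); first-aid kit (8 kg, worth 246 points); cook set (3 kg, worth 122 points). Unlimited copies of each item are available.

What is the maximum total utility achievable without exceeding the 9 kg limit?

By utility per kg: cook set 40.67, headlamp 31.43, first-aid kit 30.75 lead.
The ratio ordering already packs tightly: 3×cook set, 9 kg, 366.
Nothing else within 9 kg beats 366.

366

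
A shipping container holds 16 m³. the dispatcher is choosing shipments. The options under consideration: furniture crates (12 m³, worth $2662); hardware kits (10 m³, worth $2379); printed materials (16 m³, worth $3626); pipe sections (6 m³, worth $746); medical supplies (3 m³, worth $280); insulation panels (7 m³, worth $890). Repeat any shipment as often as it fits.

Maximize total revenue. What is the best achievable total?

Density check — hardware kits 237.90, printed materials 226.62, furniture crates 221.83, insulation panels 127.14 are the best per m³.
Taking the top-ratio shipments first gives hardware kits + pipe sections for 3125 (16 m³).
Replace hardware kits and pipe sections with printed materials: the trade gains 501 net, giving 3626 at 16 m³.

3626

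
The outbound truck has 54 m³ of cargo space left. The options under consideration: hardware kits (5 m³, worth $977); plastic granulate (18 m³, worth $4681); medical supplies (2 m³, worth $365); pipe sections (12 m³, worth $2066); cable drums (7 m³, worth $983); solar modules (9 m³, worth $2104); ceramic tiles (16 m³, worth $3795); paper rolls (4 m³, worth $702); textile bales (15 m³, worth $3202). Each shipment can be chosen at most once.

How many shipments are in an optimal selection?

4

Best achievable revenue is 12655.
For example hardware kits + plastic granulate + ceramic tiles + textile bales achieves it, using 54 m³.
All optima have 4 shipments.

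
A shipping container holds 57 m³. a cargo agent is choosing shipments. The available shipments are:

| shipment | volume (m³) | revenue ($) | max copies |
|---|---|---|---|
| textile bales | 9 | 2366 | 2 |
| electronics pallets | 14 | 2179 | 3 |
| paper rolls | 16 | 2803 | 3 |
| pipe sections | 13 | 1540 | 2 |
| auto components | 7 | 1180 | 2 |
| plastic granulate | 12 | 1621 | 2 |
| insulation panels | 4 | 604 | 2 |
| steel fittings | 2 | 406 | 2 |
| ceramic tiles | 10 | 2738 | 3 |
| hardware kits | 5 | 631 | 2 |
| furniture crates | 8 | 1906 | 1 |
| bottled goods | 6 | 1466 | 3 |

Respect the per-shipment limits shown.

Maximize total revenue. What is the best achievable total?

14978

Greedy by ratio would take 2×textile bales + steel fittings + 3×ceramic tiles + bottled goods: 56 m³ used, total 14818.
The 11 m³ tied up in textile bales and steel fittings is better spent on 2×bottled goods — total rises to 14978 (57 m³).
That's the maximum — no swap from here does better than 14978.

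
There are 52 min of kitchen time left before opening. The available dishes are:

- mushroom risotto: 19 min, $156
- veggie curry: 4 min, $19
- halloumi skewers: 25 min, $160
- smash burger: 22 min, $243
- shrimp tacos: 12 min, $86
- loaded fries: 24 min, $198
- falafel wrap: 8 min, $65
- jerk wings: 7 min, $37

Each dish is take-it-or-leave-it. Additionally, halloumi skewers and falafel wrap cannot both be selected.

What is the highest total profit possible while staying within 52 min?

The ratio heuristic lands on veggie curry + smash burger + loaded fries (460) but leaves 2 min idle.
The 28 min tied up in veggie curry and loaded fries is better spent on mushroom risotto + falafel wrap — total rises to 464 (49 min).
Every other selection either busts 52 min or breaks a pairing rule or fails to beat 464.

464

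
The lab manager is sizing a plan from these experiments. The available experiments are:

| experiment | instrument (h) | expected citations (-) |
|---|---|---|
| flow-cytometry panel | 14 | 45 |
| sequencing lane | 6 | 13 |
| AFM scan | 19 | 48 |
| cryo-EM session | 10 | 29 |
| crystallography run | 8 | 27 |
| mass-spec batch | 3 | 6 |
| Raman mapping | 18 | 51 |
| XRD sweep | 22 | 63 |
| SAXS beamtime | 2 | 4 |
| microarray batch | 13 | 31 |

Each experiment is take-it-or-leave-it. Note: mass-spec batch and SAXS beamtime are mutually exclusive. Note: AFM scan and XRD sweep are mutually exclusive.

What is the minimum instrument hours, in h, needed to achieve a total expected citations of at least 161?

Look for the lowest-instrument combination reaching 161.
Taking flow-cytometry panel + cryo-EM session + crystallography run + XRD sweep gives 164 (≥ 161) for 54 h.
Any bundle with less than 54 h falls short of 161.

54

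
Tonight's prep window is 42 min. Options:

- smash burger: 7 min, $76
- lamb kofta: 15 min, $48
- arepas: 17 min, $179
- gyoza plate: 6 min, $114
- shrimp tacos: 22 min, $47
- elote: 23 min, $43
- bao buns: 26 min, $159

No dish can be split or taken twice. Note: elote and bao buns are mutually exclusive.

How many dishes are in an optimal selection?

Optimal total is 369.
smash burger + arepas + gyoza plate hits 369 at 30 min.
All optima have 3 dishes.

3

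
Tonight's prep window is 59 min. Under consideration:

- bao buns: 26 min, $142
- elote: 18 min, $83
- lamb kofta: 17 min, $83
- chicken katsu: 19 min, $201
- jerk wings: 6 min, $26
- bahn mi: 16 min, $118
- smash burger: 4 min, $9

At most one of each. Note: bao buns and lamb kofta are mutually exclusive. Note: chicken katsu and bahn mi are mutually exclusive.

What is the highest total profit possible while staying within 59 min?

378

Ranking by ratio (profit/min): chicken katsu 10.58, bahn mi 7.38, bao buns 5.46, lamb kofta 4.88.
Best packing: bao buns + chicken katsu + jerk wings + smash burger — 55 min, 378 total.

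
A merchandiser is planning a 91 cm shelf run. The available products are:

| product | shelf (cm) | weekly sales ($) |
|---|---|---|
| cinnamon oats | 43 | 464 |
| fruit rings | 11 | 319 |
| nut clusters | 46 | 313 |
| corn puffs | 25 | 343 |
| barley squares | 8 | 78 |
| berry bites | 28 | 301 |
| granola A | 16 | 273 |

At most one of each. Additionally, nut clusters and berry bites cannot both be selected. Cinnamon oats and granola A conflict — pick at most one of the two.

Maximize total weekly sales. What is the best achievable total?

1314

By weekly sales per cm: fruit rings 29.00, granola A 17.06, corn puffs 13.72, cinnamon oats 10.79 lead.
Fruit rings + corn puffs + barley squares + berry bites + granola A uses 88 of the 91 cm and totals 1314.
Every other selection either busts 91 cm or breaks a pairing rule or fails to beat 1314.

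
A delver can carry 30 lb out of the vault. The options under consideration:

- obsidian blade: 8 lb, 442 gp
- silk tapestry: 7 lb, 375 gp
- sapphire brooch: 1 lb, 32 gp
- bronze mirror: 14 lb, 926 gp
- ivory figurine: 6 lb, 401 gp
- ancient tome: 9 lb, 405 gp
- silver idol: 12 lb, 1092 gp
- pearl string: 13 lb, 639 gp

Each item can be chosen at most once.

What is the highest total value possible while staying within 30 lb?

2050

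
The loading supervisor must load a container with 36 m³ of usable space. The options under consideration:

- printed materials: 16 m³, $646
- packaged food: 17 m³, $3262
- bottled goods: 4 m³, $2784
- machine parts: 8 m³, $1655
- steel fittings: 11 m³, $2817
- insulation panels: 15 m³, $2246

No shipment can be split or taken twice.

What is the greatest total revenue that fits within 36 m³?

8863

Taking the top-ratio shipments first gives bottled goods + machine parts + steel fittings for 7256 (23 m³).
Dropping machine parts frees 8 m³; slotting in packaged food (17 m³) lifts the total to 8863 at 32 m³.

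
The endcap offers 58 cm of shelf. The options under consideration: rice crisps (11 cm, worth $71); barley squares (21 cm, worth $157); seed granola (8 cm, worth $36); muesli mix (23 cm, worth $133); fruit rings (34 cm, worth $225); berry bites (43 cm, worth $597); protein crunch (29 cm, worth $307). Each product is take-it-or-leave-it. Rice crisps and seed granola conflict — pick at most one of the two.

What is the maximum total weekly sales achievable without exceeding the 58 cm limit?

668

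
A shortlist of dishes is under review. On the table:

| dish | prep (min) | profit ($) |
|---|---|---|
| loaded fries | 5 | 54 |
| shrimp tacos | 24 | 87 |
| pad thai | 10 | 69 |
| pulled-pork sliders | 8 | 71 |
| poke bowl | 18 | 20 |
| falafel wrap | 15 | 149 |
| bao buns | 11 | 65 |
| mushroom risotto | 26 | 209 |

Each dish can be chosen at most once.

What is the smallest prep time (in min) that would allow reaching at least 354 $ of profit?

41

Need the lightest bundle worth ≥ 354.
falafel wrap + mushroom risotto reaches 358 using 41 min.
Below 41 min the best achievable stays under 354.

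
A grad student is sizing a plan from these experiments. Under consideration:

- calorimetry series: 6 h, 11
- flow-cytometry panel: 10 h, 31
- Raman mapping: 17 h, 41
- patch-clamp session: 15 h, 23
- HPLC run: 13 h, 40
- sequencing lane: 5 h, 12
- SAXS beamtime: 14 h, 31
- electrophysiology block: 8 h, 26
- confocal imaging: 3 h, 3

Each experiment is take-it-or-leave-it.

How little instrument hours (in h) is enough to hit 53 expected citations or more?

Look for the lowest-instrument combination reaching 53.
flow-cytometry panel + electrophysiology block: 57 expected citations at 18 h.
Any bundle with less than 18 h falls short of 53.

18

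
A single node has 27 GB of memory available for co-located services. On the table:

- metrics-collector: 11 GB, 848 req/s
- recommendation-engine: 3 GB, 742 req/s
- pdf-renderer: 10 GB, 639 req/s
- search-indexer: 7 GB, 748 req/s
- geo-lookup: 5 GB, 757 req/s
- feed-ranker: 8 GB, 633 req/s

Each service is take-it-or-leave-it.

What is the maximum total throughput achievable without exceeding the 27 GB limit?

3095

The ratio heuristic lands on recommendation-engine + search-indexer + geo-lookup + feed-ranker (2880) but leaves 4 GB idle.
Dropping feed-ranker frees 8 GB; slotting in metrics-collector (11 GB) lifts the total to 3095 at 26 GB.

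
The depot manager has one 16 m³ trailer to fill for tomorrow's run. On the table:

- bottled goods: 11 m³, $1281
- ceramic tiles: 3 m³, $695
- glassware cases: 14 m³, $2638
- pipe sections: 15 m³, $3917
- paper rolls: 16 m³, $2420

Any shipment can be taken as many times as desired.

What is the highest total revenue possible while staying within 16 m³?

Taking pipe sections: 15 m³ used, 3917 in revenue.

3917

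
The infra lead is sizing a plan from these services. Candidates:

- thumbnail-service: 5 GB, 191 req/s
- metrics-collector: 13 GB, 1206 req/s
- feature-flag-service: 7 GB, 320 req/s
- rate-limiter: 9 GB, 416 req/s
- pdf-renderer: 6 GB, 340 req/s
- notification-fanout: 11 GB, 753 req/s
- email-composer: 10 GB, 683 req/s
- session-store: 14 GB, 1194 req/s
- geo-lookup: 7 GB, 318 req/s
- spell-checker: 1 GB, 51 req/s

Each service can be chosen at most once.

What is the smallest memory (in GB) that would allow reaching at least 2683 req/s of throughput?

33

Minimise GB subject to total throughput ≥ 2683.
metrics-collector + pdf-renderer + session-store reaches 2740 using 33 GB.
No combination under 33 GB hits 2683.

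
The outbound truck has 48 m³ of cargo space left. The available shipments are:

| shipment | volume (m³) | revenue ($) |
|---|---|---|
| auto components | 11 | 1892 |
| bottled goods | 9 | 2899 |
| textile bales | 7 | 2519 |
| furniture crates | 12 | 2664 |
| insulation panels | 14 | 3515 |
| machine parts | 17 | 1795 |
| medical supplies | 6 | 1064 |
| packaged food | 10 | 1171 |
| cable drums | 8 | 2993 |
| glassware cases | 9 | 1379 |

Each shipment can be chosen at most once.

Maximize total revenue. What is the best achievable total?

13305

Taking the top-ratio shipments first gives bottled goods + textile bales + insulation panels + medical supplies + cable drums for 12990 (44 m³).
Dropping medical supplies frees 6 m³; slotting in glassware cases (9 m³) lifts the total to 13305 at 47 m³.
Next best is bottled goods + textile bales + insulation panels + packaged food + cable drums at 13097 (48 m³) — short by 208.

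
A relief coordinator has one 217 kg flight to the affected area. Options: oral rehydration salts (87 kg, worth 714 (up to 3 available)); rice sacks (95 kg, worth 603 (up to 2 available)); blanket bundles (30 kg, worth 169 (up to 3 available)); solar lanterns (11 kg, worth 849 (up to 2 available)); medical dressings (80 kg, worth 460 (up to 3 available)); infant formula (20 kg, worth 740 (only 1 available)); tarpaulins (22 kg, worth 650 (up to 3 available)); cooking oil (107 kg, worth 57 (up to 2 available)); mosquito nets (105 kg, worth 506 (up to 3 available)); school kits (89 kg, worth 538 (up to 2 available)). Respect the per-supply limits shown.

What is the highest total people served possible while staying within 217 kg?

Density check — solar lanterns 77.18, infant formula 37.00, tarpaulins 29.55, oral rehydration salts 8.21 are the best per kg.
Oral rehydration salts + 2×solar lanterns + infant formula + 3×tarpaulins uses 195 of the 217 kg and totals 5102.

5102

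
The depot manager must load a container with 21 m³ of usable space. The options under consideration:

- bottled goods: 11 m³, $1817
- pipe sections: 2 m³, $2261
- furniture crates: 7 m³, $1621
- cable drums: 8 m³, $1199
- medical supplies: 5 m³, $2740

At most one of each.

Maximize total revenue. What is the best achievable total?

By revenue per m³: pipe sections 1130.50, medical supplies 548.00, furniture crates 231.57, bottled goods 165.18 lead.
Filling by ratio: pipe sections + furniture crates + medical supplies for 6622, with 7 m³ left unused.
The 7 m³ tied up in furniture crates is better spent on bottled goods — total rises to 6818 (18 m³).

6818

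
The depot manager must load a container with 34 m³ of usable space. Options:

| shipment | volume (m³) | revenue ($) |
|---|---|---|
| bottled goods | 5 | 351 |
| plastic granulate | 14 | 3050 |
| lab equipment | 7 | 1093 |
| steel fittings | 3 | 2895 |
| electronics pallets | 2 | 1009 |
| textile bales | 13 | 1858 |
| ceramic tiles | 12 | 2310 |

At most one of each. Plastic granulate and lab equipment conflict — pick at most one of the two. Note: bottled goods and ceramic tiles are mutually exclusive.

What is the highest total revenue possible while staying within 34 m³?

Density check — steel fittings 965.00, electronics pallets 504.50, plastic granulate 217.86 are the best per m³.
Best packing: plastic granulate + steel fittings + electronics pallets + ceramic tiles — 31 m³, 9264 total.
That's the maximum — no feasible swap from here does better than 9264.

9264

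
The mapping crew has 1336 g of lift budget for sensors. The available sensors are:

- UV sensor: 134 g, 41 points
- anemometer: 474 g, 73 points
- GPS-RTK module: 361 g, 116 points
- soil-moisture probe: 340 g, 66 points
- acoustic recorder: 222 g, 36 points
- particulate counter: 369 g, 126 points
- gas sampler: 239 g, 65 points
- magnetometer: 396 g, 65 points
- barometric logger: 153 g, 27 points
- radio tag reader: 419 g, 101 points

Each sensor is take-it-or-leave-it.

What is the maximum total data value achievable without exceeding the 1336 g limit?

384

Greedy by ratio would take UV sensor + GPS-RTK module + particulate counter + gas sampler + barometric logger: 1256 g used, total 375.
Dropping barometric logger frees 153 g; slotting in acoustic recorder (222 g) lifts the total to 384 at 1325 g.
UV sensor + GPS-RTK module + particulate counter + radio tag reader (1283 g) also reaches 384 — a tie, but nothing goes higher.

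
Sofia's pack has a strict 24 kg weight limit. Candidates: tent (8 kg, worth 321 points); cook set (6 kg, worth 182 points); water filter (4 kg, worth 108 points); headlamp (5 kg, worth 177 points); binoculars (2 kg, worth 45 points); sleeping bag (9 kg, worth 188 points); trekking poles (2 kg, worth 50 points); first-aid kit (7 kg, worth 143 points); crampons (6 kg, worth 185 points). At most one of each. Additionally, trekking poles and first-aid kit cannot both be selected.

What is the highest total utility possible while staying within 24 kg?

796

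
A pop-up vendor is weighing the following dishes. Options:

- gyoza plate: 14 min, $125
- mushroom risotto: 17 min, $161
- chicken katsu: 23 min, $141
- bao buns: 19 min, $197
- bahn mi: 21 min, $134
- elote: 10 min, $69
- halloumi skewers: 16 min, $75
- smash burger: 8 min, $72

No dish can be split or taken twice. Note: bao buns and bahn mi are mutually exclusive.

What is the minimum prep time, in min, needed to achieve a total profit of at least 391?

41

Need the lightest bundle worth ≥ 391.
Taking gyoza plate + bao buns + smash burger gives 394 (≥ 391) for 41 min.
Any bundle with less than 41 min falls short of 391.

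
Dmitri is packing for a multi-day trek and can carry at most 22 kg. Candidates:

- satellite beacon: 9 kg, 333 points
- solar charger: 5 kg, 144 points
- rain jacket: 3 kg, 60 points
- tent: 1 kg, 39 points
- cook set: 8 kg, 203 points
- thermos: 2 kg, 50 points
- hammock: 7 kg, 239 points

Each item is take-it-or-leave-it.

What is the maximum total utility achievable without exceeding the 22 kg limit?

755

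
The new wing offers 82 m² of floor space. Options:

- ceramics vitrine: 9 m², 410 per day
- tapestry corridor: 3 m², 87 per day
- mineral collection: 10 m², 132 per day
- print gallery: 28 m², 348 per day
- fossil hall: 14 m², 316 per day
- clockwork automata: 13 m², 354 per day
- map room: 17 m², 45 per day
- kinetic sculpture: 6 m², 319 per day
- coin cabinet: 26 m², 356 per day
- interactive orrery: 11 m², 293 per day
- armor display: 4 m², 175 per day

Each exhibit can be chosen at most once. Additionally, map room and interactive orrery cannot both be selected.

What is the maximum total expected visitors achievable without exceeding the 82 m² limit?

2135

Greedy by ratio would take ceramics vitrine + tapestry corridor + mineral collection + fossil hall + clockwork automata + kinetic sculpture + interactive orrery + armor display: 70 m² used, total 2086.
The 14 m² tied up in mineral collection and armor display is better spent on coin cabinet — total rises to 2135 (82 m²).
No other feasible combination exceeds 2135.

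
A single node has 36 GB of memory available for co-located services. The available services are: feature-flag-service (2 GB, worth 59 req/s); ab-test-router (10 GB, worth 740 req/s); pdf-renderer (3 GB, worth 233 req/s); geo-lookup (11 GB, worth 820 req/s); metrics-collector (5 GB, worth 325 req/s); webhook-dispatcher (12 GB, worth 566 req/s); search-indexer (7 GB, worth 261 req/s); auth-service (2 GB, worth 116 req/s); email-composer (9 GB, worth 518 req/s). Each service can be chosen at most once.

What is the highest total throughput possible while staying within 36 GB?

2427

Filling by ratio: feature-flag-service + ab-test-router + pdf-renderer + geo-lookup + metrics-collector + auth-service for 2293, with 3 GB left unused.
The 7 GB tied up in feature-flag-service and metrics-collector is better spent on email-composer — total rises to 2427 (35 GB).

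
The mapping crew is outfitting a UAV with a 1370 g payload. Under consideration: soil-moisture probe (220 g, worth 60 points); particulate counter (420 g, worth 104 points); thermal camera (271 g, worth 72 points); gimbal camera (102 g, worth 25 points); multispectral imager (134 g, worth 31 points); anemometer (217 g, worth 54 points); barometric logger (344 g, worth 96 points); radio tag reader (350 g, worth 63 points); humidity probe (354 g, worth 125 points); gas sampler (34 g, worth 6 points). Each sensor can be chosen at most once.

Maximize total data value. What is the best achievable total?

390

Density check — humidity probe 0.35, barometric logger 0.28, soil-moisture probe 0.27 are the best per g.
Taking the top-ratio sensors first gives soil-moisture probe + thermal camera + gimbal camera + barometric logger + humidity probe + gas sampler for 384 (1325 g).
Replace gimbal camera with multispectral imager: the trade gains 6 net, giving 390 at 1357 g.
Runner-up soil-moisture probe + particulate counter + thermal camera + gimbal camera + humidity probe tops out at 386.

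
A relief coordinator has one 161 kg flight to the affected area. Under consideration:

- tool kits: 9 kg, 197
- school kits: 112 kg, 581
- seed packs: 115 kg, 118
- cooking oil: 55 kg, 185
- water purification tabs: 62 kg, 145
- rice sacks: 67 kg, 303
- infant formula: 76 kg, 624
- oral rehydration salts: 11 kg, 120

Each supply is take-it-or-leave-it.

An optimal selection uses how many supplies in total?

The maximum people served within 161 kg is 1126.
One optimal bundle: tool kits + cooking oil + infant formula + oral rehydration salts (151 kg).
Every optimal selection uses 4 supplies.

4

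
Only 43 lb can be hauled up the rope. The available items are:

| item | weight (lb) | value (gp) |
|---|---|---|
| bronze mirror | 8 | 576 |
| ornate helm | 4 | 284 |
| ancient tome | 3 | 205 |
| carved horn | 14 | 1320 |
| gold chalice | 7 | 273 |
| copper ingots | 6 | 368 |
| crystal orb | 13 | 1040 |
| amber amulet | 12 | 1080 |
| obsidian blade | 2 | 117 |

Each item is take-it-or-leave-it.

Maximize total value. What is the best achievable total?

By value per lb: carved horn 94.29, amber amulet 90.00, crystal orb 80.00, bronze mirror 72.00 lead.
The ratio ordering already packs tightly: ornate helm + carved horn + crystal orb + amber amulet, 43 lb, 3724.
Next best is ancient tome + carved horn + crystal orb + amber amulet at 3645 (42 lb) — short by 79.

3724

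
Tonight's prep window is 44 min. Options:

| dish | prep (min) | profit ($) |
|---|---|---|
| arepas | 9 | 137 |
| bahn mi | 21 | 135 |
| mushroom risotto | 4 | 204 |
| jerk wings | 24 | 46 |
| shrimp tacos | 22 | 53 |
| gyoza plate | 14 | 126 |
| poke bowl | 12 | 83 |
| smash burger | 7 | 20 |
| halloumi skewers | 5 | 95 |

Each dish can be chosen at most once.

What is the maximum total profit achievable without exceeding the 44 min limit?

Ranking by ratio (profit/min): mushroom risotto 51.00, halloumi skewers 19.00, arepas 15.22.
The ratio ordering already packs tightly: arepas + mushroom risotto + gyoza plate + poke bowl + halloumi skewers, 44 min, 645.
Runner-up arepas + mushroom risotto + gyoza plate + smash burger + halloumi skewers tops out at 582.

645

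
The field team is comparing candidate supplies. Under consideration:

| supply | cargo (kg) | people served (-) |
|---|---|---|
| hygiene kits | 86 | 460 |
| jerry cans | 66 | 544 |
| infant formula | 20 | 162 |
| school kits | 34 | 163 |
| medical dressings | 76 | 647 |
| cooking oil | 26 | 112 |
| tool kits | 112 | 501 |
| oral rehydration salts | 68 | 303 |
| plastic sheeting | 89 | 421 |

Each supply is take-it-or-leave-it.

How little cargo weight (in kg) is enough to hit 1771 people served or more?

248

Look for the lowest-cargo combination reaching 1771.
hygiene kits + jerry cans + infant formula + medical dressings: 1813 people served at 248 kg.
Any bundle with less than 248 kg falls short of 1771.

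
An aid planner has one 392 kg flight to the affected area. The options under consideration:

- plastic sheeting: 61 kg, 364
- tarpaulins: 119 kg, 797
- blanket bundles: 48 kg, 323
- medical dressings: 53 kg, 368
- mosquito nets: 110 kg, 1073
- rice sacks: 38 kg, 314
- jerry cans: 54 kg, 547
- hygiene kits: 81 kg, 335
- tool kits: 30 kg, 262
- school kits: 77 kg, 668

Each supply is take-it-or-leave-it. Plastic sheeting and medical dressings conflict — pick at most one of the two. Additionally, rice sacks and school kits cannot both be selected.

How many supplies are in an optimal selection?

5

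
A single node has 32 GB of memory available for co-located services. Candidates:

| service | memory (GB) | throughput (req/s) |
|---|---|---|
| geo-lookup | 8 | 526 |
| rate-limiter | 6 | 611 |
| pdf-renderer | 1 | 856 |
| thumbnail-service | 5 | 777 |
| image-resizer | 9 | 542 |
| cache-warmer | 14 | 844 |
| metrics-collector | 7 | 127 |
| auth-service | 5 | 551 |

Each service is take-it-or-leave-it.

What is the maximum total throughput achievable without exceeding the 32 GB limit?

A density-first pass picks geo-lookup + rate-limiter + pdf-renderer + thumbnail-service + metrics-collector + auth-service — 3448 at 32 GB.
Dropping geo-lookup and metrics-collector frees 15 GB; slotting in cache-warmer (14 GB) lifts the total to 3639 at 31 GB.

3639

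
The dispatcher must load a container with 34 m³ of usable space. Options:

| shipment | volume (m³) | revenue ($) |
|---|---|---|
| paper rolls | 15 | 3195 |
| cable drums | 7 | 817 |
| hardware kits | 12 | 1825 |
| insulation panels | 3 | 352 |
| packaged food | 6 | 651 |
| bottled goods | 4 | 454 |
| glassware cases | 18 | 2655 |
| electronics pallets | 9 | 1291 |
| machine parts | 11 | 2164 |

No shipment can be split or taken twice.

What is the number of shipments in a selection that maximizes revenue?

The maximum revenue within 34 m³ is 6176.
paper rolls + cable drums + machine parts hits 6176 at 33 m³.
All optima have 3 shipments.

3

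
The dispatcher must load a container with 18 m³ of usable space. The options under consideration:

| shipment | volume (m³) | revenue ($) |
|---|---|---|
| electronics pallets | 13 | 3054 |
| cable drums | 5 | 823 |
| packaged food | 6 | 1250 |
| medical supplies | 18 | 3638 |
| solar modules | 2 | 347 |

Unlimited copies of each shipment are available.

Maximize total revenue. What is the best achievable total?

By revenue per m³: electronics pallets 234.92, packaged food 208.33, medical supplies 202.11, solar modules 173.50 lead.
Taking the top-ratio shipments first gives electronics pallets + 2×solar modules for 3748 (17 m³).
Replace 2×solar modules with cable drums: the trade gains 129 net, giving 3877 at 18 m³.
Every other selection either busts 18 m³ or fails to beat 3877.

3877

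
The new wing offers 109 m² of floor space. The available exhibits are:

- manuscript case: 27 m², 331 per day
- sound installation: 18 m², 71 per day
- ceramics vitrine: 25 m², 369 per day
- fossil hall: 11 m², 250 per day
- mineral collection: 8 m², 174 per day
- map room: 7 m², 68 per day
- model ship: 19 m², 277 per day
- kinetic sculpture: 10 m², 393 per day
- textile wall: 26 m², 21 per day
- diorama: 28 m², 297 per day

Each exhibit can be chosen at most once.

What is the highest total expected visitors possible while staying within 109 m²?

Ranking by ratio (expected visitors/m²): kinetic sculpture 39.30, fossil hall 22.73, mineral collection 21.75.
Taking manuscript case + ceramics vitrine + fossil hall + mineral collection + map room + model ship + kinetic sculpture: 107 m² used, 1862 in expected visitors.
The closest alternative, ceramics vitrine + fossil hall + mineral collection + map room + model ship + kinetic sculpture + diorama, reaches only 1828.

1862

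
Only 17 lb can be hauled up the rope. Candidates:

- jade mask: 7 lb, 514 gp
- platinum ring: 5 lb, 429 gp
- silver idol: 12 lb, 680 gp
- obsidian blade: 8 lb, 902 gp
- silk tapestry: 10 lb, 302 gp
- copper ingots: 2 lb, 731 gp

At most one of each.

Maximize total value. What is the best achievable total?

Taking the top-ratio items first gives platinum ring + obsidian blade + copper ingots for 2062 (15 lb).
The 5 lb tied up in platinum ring is better spent on jade mask — total rises to 2147 (17 lb).
No other feasible combination exceeds 2147.

2147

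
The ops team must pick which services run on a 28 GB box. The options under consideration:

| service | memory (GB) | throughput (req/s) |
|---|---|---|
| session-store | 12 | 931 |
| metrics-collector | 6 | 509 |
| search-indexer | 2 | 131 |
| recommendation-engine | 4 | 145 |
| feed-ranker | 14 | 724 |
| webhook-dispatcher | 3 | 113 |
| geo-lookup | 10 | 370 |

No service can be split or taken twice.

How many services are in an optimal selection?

Best achievable throughput is 1829.
One optimal bundle: session-store + metrics-collector + search-indexer + recommendation-engine + webhook-dispatcher (27 GB).
Any selection reaching 1829 contains exactly 5 services.

5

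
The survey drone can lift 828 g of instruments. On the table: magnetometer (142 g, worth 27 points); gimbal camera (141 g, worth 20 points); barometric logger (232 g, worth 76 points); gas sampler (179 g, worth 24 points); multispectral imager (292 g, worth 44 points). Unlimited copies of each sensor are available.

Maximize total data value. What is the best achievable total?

Ranking by ratio (data value/g): barometric logger 0.33, magnetometer 0.19, multispectral imager 0.15.
The ratio ordering already packs tightly: 3×barometric logger, 696 g, 228.

228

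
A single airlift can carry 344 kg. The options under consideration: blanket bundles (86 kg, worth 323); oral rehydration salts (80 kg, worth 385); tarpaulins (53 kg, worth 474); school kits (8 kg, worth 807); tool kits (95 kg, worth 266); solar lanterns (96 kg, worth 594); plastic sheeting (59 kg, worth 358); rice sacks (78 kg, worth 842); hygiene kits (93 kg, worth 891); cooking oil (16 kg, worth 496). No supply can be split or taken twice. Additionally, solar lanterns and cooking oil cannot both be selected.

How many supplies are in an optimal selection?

6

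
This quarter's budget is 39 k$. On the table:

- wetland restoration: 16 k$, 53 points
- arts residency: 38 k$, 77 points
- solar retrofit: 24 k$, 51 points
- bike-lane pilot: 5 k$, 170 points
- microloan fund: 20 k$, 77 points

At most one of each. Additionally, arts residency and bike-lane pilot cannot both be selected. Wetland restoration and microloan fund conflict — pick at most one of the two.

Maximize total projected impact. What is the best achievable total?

247

The ratio ordering already packs tightly: bike-lane pilot + microloan fund, 25 k$, 247.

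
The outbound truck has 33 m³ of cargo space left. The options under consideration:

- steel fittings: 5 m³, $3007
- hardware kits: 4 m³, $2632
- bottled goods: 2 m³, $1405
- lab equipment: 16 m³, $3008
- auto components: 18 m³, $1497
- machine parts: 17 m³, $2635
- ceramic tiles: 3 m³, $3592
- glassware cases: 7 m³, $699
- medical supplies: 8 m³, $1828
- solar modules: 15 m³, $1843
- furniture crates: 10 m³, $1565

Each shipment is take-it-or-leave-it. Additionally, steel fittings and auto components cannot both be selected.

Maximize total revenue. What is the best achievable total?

14029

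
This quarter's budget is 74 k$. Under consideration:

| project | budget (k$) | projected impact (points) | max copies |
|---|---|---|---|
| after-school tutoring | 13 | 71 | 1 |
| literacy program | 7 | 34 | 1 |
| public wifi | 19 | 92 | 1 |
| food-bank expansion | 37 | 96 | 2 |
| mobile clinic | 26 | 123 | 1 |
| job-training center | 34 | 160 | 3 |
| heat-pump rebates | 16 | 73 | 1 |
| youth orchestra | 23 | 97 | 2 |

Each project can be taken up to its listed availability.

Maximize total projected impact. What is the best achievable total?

359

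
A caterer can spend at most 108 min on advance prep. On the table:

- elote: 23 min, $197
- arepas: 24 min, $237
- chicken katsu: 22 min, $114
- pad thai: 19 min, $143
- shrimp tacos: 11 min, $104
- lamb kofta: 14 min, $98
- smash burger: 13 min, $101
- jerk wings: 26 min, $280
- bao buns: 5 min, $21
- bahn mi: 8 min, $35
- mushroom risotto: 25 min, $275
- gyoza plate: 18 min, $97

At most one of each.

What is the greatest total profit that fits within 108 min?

1039

Filling by ratio: arepas + shrimp tacos + smash burger + jerk wings + bahn mi + mushroom risotto for 1032, with 1 min left unused.
Dropping smash burger and bahn mi frees 21 min; slotting in pad thai (19 min) lifts the total to 1039 at 105 min.
That's the maximum — no swap from here does better than 1039.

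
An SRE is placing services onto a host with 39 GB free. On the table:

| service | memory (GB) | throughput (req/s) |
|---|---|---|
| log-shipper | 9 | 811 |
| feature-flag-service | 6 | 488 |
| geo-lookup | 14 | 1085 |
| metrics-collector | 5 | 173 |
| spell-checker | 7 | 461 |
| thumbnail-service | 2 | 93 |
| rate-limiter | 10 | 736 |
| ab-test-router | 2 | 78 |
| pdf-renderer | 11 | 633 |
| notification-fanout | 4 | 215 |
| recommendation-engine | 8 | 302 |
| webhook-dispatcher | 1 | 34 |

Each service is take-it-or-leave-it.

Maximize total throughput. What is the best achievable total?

3120

By throughput per GB: log-shipper 90.11, feature-flag-service 81.33, geo-lookup 77.50, rate-limiter 73.60 lead.
Log-shipper + feature-flag-service + geo-lookup + rate-limiter uses 39 of the 39 GB and totals 3120.
No other feasible combination exceeds 3120.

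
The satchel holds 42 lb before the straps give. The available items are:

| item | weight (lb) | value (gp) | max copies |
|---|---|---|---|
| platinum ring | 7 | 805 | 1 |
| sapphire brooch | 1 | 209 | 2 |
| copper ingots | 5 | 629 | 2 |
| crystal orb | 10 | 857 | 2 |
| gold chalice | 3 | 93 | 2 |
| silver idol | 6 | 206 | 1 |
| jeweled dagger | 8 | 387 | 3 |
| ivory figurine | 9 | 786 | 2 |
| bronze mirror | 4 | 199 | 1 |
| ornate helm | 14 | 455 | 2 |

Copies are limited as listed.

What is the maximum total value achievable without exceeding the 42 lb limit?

Taking the top-ratio items first gives platinum ring + 2×sapphire brooch + 2×copper ingots + 2×ivory figurine + bronze mirror for 4252 (41 lb).
Dropping ivory figurine frees 9 lb; slotting in crystal orb (10 lb) lifts the total to 4323 at 42 lb.
Every other selection either busts 42 lb or exceeds an availability limit or fails to beat 4323.

4323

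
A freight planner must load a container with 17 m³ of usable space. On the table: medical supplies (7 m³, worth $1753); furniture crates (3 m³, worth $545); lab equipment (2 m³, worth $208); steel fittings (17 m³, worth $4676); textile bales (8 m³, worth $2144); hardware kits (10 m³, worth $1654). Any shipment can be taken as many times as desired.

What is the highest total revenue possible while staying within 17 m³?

By revenue per m³: steel fittings 275.06, textile bales 268.00, medical supplies 250.43, furniture crates 181.67 lead.
Steel fittings uses 17 of the 17 m³ and totals 4676.
No other feasible combination exceeds 4676.

4676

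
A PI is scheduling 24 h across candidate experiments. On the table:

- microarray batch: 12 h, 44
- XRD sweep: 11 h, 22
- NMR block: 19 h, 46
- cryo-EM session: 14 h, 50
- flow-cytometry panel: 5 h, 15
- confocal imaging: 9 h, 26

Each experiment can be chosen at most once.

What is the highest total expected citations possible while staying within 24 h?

76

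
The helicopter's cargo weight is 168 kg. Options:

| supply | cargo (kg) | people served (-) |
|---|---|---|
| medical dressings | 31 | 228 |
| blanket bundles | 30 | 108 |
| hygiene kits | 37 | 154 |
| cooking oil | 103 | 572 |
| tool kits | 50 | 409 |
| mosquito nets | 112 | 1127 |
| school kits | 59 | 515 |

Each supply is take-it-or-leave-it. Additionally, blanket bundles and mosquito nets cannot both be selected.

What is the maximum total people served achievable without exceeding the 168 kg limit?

1536

Taking tool kits + mosquito nets: 162 kg used, 1536 in people served.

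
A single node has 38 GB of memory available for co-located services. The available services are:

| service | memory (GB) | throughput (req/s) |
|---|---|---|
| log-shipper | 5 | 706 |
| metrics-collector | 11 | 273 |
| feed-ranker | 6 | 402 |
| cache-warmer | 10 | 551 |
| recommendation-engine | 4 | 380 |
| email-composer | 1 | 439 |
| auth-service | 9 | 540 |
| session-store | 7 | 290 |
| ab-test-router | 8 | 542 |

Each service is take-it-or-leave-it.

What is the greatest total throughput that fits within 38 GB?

3158

Filling by ratio: log-shipper + feed-ranker + recommendation-engine + email-composer + auth-service + ab-test-router for 3009, with 5 GB left unused.
Replace feed-ranker with cache-warmer: the trade gains 149 net, giving 3158 at 37 GB.
That's the maximum — no swap from here does better than 3158.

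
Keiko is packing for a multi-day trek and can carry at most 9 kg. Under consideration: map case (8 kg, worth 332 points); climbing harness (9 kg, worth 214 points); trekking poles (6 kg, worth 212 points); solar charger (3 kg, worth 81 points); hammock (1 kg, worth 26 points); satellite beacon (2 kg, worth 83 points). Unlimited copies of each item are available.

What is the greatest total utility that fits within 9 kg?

358

The ratio ordering already packs tightly: map case + hammock, 9 kg, 358.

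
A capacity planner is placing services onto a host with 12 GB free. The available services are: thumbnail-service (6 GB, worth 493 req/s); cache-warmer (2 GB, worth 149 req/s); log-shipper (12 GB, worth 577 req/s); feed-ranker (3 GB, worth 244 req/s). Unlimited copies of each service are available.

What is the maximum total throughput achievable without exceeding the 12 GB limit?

986

Ranking by ratio (throughput/GB): thumbnail-service 82.17, feed-ranker 81.33, cache-warmer 74.50, log-shipper 48.08.
Taking 2×thumbnail-service: 12 GB used, 986 in throughput.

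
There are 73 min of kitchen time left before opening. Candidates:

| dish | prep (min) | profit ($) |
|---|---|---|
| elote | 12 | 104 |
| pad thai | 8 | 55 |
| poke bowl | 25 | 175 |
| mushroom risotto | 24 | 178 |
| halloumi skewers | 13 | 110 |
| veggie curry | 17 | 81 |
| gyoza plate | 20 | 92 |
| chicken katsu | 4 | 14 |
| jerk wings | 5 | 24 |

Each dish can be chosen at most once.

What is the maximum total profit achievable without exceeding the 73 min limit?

The ratio heuristic lands on elote + pad thai + mushroom risotto + halloumi skewers + chicken katsu + jerk wings (485) but leaves 7 min idle.
The 18 min tied up in halloumi skewers and jerk wings is better spent on poke bowl — total rises to 526 (73 min).

526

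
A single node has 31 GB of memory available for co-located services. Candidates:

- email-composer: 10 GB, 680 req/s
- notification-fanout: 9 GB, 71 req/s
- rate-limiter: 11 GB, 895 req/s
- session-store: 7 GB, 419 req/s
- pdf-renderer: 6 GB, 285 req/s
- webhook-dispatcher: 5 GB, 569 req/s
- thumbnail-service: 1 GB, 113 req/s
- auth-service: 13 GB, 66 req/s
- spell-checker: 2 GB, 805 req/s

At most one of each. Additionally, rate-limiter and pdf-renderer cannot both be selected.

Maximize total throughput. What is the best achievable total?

Email-composer + rate-limiter + webhook-dispatcher + thumbnail-service + spell-checker uses 29 of the 31 GB and totals 3062.
Every other selection either busts 31 GB or breaks a pairing rule or fails to beat 3062.

3062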